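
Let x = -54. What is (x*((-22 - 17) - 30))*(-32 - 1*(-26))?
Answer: -22356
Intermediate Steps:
(x*((-22 - 17) - 30))*(-32 - 1*(-26)) = (-54*((-22 - 17) - 30))*(-32 - 1*(-26)) = (-54*(-39 - 30))*(-32 + 26) = -54*(-69)*(-6) = 3726*(-6) = -22356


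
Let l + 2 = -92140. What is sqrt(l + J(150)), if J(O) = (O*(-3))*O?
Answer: 21*I*sqrt(362) ≈ 399.55*I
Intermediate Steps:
l = -92142 (l = -2 - 92140 = -92142)
J(O) = -3*O**2 (J(O) = (-3*O)*O = -3*O**2)
sqrt(l + J(150)) = sqrt(-92142 - 3*150**2) = sqrt(-92142 - 3*22500) = sqrt(-92142 - 67500) = sqrt(-159642) = 21*I*sqrt(362)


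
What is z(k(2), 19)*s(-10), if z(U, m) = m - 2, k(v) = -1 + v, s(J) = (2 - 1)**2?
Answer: 17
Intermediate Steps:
s(J) = 1 (s(J) = 1**2 = 1)
z(U, m) = -2 + m
z(k(2), 19)*s(-10) = (-2 + 19)*1 = 17*1 = 17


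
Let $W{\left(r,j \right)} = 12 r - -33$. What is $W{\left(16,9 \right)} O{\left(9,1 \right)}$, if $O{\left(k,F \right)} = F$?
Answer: $225$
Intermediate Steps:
$W{\left(r,j \right)} = 33 + 12 r$ ($W{\left(r,j \right)} = 12 r + 33 = 33 + 12 r$)
$W{\left(16,9 \right)} O{\left(9,1 \right)} = \left(33 + 12 \cdot 16\right) 1 = \left(33 + 192\right) 1 = 225 \cdot 1 = 225$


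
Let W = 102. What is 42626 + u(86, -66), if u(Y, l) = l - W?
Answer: 42458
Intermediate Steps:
u(Y, l) = -102 + l (u(Y, l) = l - 1*102 = l - 102 = -102 + l)
42626 + u(86, -66) = 42626 + (-102 - 66) = 42626 - 168 = 42458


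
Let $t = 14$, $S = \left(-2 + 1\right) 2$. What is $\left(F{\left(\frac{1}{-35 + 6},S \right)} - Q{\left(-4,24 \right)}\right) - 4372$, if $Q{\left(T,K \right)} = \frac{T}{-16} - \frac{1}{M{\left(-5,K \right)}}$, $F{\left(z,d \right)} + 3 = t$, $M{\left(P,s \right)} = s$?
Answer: $- \frac{104669}{24} \approx -4361.2$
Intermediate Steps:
$S = -2$ ($S = \left(-1\right) 2 = -2$)
$F{\left(z,d \right)} = 11$ ($F{\left(z,d \right)} = -3 + 14 = 11$)
$Q{\left(T,K \right)} = - \frac{1}{K} - \frac{T}{16}$ ($Q{\left(T,K \right)} = \frac{T}{-16} - \frac{1}{K} = T \left(- \frac{1}{16}\right) - \frac{1}{K} = - \frac{T}{16} - \frac{1}{K} = - \frac{1}{K} - \frac{T}{16}$)
$\left(F{\left(\frac{1}{-35 + 6},S \right)} - Q{\left(-4,24 \right)}\right) - 4372 = \left(11 - \left(- \frac{1}{24} - - \frac{1}{4}\right)\right) - 4372 = \left(11 - \left(\left(-1\right) \frac{1}{24} + \frac{1}{4}\right)\right) - 4372 = \left(11 - \left(- \frac{1}{24} + \frac{1}{4}\right)\right) - 4372 = \left(11 - \frac{5}{24}\right) - 4372 = \frac{259}{24} - 4372 = - \frac{104669}{24}$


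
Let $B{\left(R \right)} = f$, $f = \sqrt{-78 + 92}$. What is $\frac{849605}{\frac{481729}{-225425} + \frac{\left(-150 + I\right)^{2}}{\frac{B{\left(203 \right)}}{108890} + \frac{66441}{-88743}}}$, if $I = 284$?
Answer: $- \frac{430175057426600028345934559986159864625}{12144353592429866810654526036094708949} + \frac{36932994219798527974124547830562500 \sqrt{14}}{85010475147009067674581682252662962643} \approx -35.42$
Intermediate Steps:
$f = \sqrt{14} \approx 3.7417$
$B{\left(R \right)} = \sqrt{14}$
$\frac{849605}{\frac{481729}{-225425} + \frac{\left(-150 + I\right)^{2}}{\frac{B{\left(203 \right)}}{108890} + \frac{66441}{-88743}}} = \frac{849605}{\frac{481729}{-225425} + \frac{\left(-150 + 284\right)^{2}}{\frac{\sqrt{14}}{108890} + \frac{66441}{-88743}}} = \frac{849605}{481729 \left(- \frac{1}{225425}\right) + \frac{134^{2}}{\sqrt{14} \cdot \frac{1}{108890} + 66441 \left(- \frac{1}{88743}\right)}} = \frac{849605}{- \frac{481729}{225425} + \frac{17956}{\frac{\sqrt{14}}{108890} - \frac{22147}{29581}}} = \frac{849605}{- \frac{481729}{225425} + \frac{17956}{- \frac{22147}{29581} + \frac{\sqrt{14}}{108890}}}$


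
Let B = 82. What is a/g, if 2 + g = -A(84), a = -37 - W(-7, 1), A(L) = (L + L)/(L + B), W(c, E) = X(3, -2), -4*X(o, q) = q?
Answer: 249/20 ≈ 12.450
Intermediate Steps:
X(o, q) = -q/4
W(c, E) = 1/2 (W(c, E) = -1/4*(-2) = 1/2)
A(L) = 2*L/(82 + L) (A(L) = (L + L)/(L + 82) = (2*L)/(82 + L) = 2*L/(82 + L))
a = -75/2 (a = -37 - 1*1/2 = -37 - 1/2 = -75/2 ≈ -37.500)
g = -250/83 (g = -2 - 2*84/(82 + 84) = -2 - 2*84/166 = -2 - 1*84/83 = -2 - 84/83 = -250/83 ≈ -3.0120)
a/g = -75/(2*(-250/83)) = -75/2*(-83/250) = 249/20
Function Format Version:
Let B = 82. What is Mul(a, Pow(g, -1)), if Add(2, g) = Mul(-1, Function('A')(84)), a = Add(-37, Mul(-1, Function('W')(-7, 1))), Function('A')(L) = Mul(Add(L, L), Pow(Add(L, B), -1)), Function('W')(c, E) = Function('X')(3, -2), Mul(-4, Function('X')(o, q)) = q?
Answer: Rational(249, 20) ≈ 12.450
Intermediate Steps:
Function('X')(o, q) = Mul(Rational(-1, 4), q)
Function('W')(c, E) = Rational(1, 2) (Function('W')(c, E) = Mul(Rational(-1, 4), -2) = Rational(1, 2))
Function('A')(L) = Mul(2, L, Pow(Add(82, L), -1)) (Function('A')(L) = Mul(Add(L, L), Pow(Add(L, 82), -1)) = Mul(Mul(2, L), Pow(Add(82, L), -1)) = Mul(2, L, Pow(Add(82, L), -1)))
a = Rational(-75, 2) (a = Add(-37, Mul(-1, Rational(1, 2))) = Add(-37, Rational(-1, 2)) = Rational(-75, 2) ≈ -37.500)
g = Rational(-250, 83) (g = Add(-2, Mul(-1, Mul(2, 84, Pow(Add(82, 84), -1)))) = Add(-2, Mul(-1, Mul(2, 84, Pow(166, -1)))) = Add(-2, Mul(-1, Mul(2, 84, Rational(1, 166)))) = Add(-2, Mul(-1, Rational(84, 83))) = Add(-2, Rational(-84, 83)) = Rational(-250, 83) ≈ -3.0120)
Mul(a, Pow(g, -1)) = Mul(Rational(-75, 2), Pow(Rational(-250, 83), -1)) = Mul(Rational(-75, 2), Rational(-83, 250)) = Rational(249, 20)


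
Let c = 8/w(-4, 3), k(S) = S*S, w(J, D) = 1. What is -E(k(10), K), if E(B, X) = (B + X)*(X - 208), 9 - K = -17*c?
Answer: 15435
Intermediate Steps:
k(S) = S²
c = 8 (c = 8/1 = 8*1 = 8)
K = 145 (K = 9 - (-17)*8 = 9 - 1*(-136) = 9 + 136 = 145)
E(B, X) = (-208 + X)*(B + X) (E(B, X) = (B + X)*(-208 + X) = (-208 + X)*(B + X))
-E(k(10), K) = -(145² - 208*10² - 208*145 + 10²*145) = -(21025 - 208*100 - 30160 + 100*145) = -(21025 - 20800 - 30160 + 14500) = -1*(-15435) = 15435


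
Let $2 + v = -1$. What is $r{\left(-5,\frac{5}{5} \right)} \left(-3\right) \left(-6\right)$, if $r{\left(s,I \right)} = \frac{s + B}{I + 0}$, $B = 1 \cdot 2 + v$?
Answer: $-108$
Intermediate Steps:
$v = -3$ ($v = -2 - 1 = -3$)
$B = -1$ ($B = 1 \cdot 2 - 3 = 2 - 3 = -1$)
$r{\left(s,I \right)} = \frac{-1 + s}{I}$ ($r{\left(s,I \right)} = \frac{s - 1}{I + 0} = \frac{-1 + s}{I}$)
$r{\left(-5,\frac{5}{5} \right)} \left(-3\right) \left(-6\right) = \frac{-1 - 5}{5 \cdot \frac{1}{5}} \left(-3\right) \left(-6\right) = \frac{1}{5 \cdot \frac{1}{5}} \left(-6\right) \left(-3\right) \left(-6\right) = 1^{-1} \left(-6\right) \left(-3\right) \left(-6\right) = 1 \left(-6\right) \left(-3\right) \left(-6\right) = \left(-6\right) \left(-3\right) \left(-6\right) = 18 \left(-6\right) = -108$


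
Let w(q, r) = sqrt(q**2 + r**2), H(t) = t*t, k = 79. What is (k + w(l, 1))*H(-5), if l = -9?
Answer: 1975 + 25*sqrt(82) ≈ 2201.4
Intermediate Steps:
H(t) = t**2
(k + w(l, 1))*H(-5) = (79 + sqrt((-9)**2 + 1**2))*(-5)**2 = (79 + sqrt(81 + 1))*25 = (79 + sqrt(82))*25 = 1975 + 25*sqrt(82)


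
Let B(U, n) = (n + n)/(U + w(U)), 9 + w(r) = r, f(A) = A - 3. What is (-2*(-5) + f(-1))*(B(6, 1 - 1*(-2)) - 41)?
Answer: -234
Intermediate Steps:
f(A) = -3 + A
w(r) = -9 + r
B(U, n) = 2*n/(-9 + 2*U) (B(U, n) = (n + n)/(U + (-9 + U)) = (2*n)/(-9 + 2*U) = 2*n/(-9 + 2*U))
(-2*(-5) + f(-1))*(B(6, 1 - 1*(-2)) - 41) = (-2*(-5) + (-3 - 1))*(2*(1 - 1*(-2))/(-9 + 2*6) - 41) = (10 - 4)*(2*(1 + 2)/(-9 + 12) - 41) = 6*(2*3/3 - 41) = 6*(2*3*(1/3) - 41) = 6*(2 - 41) = 6*(-39) = -234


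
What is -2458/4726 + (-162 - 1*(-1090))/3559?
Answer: -2181147/8409917 ≈ -0.25935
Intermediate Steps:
-2458/4726 + (-162 - 1*(-1090))/3559 = -2458*1/4726 + (-162 + 1090)*(1/3559) = -1229/2363 + 928*(1/3559) = -1229/2363 + 928/3559 = -2181147/8409917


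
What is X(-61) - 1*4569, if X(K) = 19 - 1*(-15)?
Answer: -4535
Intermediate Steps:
X(K) = 34 (X(K) = 19 + 15 = 34)
X(-61) - 1*4569 = 34 - 1*4569 = 34 - 4569 = -4535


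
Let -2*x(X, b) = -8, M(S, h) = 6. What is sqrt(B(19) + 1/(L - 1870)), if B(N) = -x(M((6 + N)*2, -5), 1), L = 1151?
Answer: I*sqrt(2068563)/719 ≈ 2.0003*I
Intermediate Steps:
x(X, b) = 4 (x(X, b) = -1/2*(-8) = 4)
B(N) = -4 (B(N) = -1*4 = -4)
sqrt(B(19) + 1/(L - 1870)) = sqrt(-4 + 1/(1151 - 1870)) = sqrt(-4 + 1/(-719)) = sqrt(-4 - 1/719) = sqrt(-2877/719) = I*sqrt(2068563)/719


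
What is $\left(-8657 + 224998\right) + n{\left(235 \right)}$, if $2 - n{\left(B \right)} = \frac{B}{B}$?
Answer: $216342$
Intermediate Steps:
$n{\left(B \right)} = 1$ ($n{\left(B \right)} = 2 - \frac{B}{B} = 2 - 1 = 1$)
$\left(-8657 + 224998\right) + n{\left(235 \right)} = \left(-8657 + 224998\right) + 1 = 216341 + 1 = 216342$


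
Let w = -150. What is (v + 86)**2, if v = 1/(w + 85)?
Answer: 31236921/4225 ≈ 7393.4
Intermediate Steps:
v = -1/65 (v = 1/(-150 + 85) = 1/(-65) = -1/65 ≈ -0.015385)
(v + 86)**2 = (-1/65 + 86)**2 = (5589/65)**2 = 31236921/4225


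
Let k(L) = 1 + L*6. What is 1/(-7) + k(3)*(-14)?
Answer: -1863/7 ≈ -266.14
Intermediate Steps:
k(L) = 1 + 6*L
1/(-7) + k(3)*(-14) = 1/(-7) + (1 + 6*3)*(-14) = -1/7 + (1 + 18)*(-14) = -1/7 + 19*(-14) = -1/7 - 266 = -1863/7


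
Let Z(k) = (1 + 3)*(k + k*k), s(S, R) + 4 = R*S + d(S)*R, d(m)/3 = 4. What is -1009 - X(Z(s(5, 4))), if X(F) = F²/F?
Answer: -17649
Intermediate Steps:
d(m) = 12 (d(m) = 3*4 = 12)
s(S, R) = -4 + 12*R + R*S (s(S, R) = -4 + (R*S + 12*R) = -4 + (12*R + R*S) = -4 + 12*R + R*S)
Z(k) = 4*k + 4*k² (Z(k) = 4*(k + k²) = 4*k + 4*k²)
X(F) = F
-1009 - X(Z(s(5, 4))) = -1009 - 4*(-4 + 12*4 + 4*5)*(1 + (-4 + 12*4 + 4*5)) = -1009 - 4*(-4 + 48 + 20)*(1 + (-4 + 48 + 20)) = -1009 - 4*64*(1 + 64) = -1009 - 4*64*65 = -1009 - 1*16640 = -1009 - 16640 = -17649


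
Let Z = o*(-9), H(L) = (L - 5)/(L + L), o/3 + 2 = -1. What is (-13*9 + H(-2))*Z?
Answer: -37341/4 ≈ -9335.3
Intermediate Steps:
o = -9 (o = -6 + 3*(-1) = -6 - 3 = -9)
H(L) = (-5 + L)/(2*L) (H(L) = (-5 + L)/((2*L)) = (-5 + L)*(1/(2*L)) = (-5 + L)/(2*L))
Z = 81 (Z = -9*(-9) = 81)
(-13*9 + H(-2))*Z = (-13*9 + (½)*(-5 - 2)/(-2))*81 = (-117 + (½)*(-½)*(-7))*81 = (-117 + 7/4)*81 = -461/4*81 = -37341/4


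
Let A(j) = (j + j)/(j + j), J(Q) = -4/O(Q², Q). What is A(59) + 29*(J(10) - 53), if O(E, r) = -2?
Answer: -1478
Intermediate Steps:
J(Q) = 2 (J(Q) = -4/(-2) = -4*(-½) = 2)
A(j) = 1 (A(j) = (2*j)/((2*j)) = (2*j)*(1/(2*j)) = 1)
A(59) + 29*(J(10) - 53) = 1 + 29*(2 - 53) = 1 + 29*(-51) = 1 - 1479 = -1478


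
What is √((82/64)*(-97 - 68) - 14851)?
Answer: I*√963994/8 ≈ 122.73*I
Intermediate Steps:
√((82/64)*(-97 - 68) - 14851) = √((82*(1/64))*(-165) - 14851) = √((41/32)*(-165) - 14851) = √(-6765/32 - 14851) = √(-481997/32) = I*√963994/8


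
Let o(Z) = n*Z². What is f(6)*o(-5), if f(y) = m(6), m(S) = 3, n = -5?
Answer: -375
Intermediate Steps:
o(Z) = -5*Z²
f(y) = 3
f(6)*o(-5) = 3*(-5*(-5)²) = 3*(-5*25) = 3*(-125) = -375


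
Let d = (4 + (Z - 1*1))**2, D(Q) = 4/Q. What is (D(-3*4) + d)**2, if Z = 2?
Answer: 5476/9 ≈ 608.44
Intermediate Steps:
d = 25 (d = (4 + (2 - 1*1))**2 = (4 + (2 - 1))**2 = (4 + 1)**2 = 5**2 = 25)
(D(-3*4) + d)**2 = (4/((-3*4)) + 25)**2 = (4/(-12) + 25)**2 = (4*(-1/12) + 25)**2 = (-1/3 + 25)**2 = (74/3)**2 = 5476/9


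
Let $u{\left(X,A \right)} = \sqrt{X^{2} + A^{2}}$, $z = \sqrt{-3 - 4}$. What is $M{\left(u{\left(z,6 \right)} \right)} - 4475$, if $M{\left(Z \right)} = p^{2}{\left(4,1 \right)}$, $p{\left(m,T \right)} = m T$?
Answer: $-4459$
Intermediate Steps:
$z = i \sqrt{7}$ ($z = \sqrt{-7} = i \sqrt{7} \approx 2.6458 i$)
$p{\left(m,T \right)} = T m$
$u{\left(X,A \right)} = \sqrt{A^{2} + X^{2}}$
$M{\left(Z \right)} = 16$ ($M{\left(Z \right)} = \left(1 \cdot 4\right)^{2} = 4^{2} = 16$)
$M{\left(u{\left(z,6 \right)} \right)} - 4475 = 16 - 4475 = -4459$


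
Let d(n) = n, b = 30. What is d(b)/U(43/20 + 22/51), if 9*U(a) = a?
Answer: 275400/2633 ≈ 104.60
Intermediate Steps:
U(a) = a/9
d(b)/U(43/20 + 22/51) = 30/(((43/20 + 22/51)/9)) = 30/(((⅑)*(2633/1020))) = 30/(2633/9180) = 30*(9180/2633) = 275400/2633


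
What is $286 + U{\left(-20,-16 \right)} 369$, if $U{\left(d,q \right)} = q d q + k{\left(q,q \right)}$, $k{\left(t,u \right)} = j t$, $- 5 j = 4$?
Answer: $- \frac{9421354}{5} \approx -1.8843 \cdot 10^{6}$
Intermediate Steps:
$j = - \frac{4}{5}$ ($j = \left(- \frac{1}{5}\right) 4 = - \frac{4}{5} \approx -0.8$)
$k{\left(t,u \right)} = - \frac{4 t}{5}$
$U{\left(d,q \right)} = - \frac{4 q}{5} + d q^{2}$ ($U{\left(d,q \right)} = q d q - \frac{4 q}{5} = d q q - \frac{4 q}{5} = d q^{2} - \frac{4 q}{5} = - \frac{4 q}{5} + d q^{2}$)
$286 + U{\left(-20,-16 \right)} 369 = 286 + \frac{1}{5} \left(-16\right) \left(-4 + 5 \left(-20\right) \left(-16\right)\right) 369 = 286 + \frac{1}{5} \left(-16\right) \left(-4 + 1600\right) 369 = 286 + \frac{1}{5} \left(-16\right) 1596 \cdot 369 = 286 - \frac{9422784}{5} = - \frac{9421354}{5}$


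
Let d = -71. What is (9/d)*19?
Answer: -171/71 ≈ -2.4085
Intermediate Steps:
(9/d)*19 = (9/(-71))*19 = (9*(-1/71))*19 = -9/71*19 = -171/71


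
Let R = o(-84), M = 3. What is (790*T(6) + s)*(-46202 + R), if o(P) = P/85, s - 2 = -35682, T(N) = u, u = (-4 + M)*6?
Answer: 31747921336/17 ≈ 1.8675e+9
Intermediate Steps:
u = -6 (u = (-4 + 3)*6 = -1*6 = -6)
T(N) = -6
s = -35680 (s = 2 - 35682 = -35680)
o(P) = P/85 (o(P) = P*(1/85) = P/85)
R = -84/85 (R = (1/85)*(-84) = -84/85 ≈ -0.98824)
(790*T(6) + s)*(-46202 + R) = (790*(-6) - 35680)*(-46202 - 84/85) = (-4740 - 35680)*(-3927254/85) = -40420*(-3927254/85) = 31747921336/17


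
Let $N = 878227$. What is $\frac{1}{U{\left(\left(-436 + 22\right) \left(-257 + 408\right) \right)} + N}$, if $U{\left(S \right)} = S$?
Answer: $\frac{1}{815713} \approx 1.2259 \cdot 10^{-6}$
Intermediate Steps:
$\frac{1}{U{\left(\left(-436 + 22\right) \left(-257 + 408\right) \right)} + N} = \frac{1}{\left(-436 + 22\right) \left(-257 + 408\right) + 878227} = \frac{1}{\left(-414\right) 151 + 878227} = \frac{1}{-62514 + 878227} = \frac{1}{815713}$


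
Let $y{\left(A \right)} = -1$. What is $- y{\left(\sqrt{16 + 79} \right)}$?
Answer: $1$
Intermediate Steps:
$- y{\left(\sqrt{16 + 79} \right)} = \left(-1\right) \left(-1\right) = 1$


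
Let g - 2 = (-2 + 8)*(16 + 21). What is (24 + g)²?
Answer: 61504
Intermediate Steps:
g = 224 (g = 2 + (-2 + 8)*(16 + 21) = 2 + 6*37 = 2 + 222 = 224)
(24 + g)² = (24 + 224)² = 248² = 61504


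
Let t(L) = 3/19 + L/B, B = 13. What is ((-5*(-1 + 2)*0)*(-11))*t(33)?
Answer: 0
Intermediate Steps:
t(L) = 3/19 + L/13
((-5*(-1 + 2)*0)*(-11))*t(33) = ((-5*(-1 + 2)*0)*(-11))*(3/19 + (1/13)*33) = ((-5*1*0)*(-11))*(3/19 + 33/13) = (-5*0*(-11))*(666/247) = (0*(-11))*(666/247) = 0*(666/247) = 0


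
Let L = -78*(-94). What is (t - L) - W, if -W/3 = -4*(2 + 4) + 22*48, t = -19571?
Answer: -23807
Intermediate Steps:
L = 7332
W = -3096 (W = -3*(-4*(2 + 4) + 22*48) = -3*(-4*6 + 1056) = -3*(-24 + 1056) = -3*1032 = -3096)
(t - L) - W = (-19571 - 1*7332) - 1*(-3096) = (-19571 - 7332) + 3096 = -26903 + 3096 = -23807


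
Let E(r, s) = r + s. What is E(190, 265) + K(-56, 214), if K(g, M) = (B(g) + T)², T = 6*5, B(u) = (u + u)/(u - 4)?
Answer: 330859/225 ≈ 1470.5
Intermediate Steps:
B(u) = 2*u/(-4 + u) (B(u) = (2*u)/(-4 + u) = 2*u/(-4 + u))
T = 30
K(g, M) = (30 + 2*g/(-4 + g))² (K(g, M) = (2*g/(-4 + g) + 30)² = (30 + 2*g/(-4 + g))²)
E(190, 265) + K(-56, 214) = (190 + 265) + 64*(-15 + 4*(-56))²/(-4 - 56)² = 455 + 64*(-15 - 224)²/(-60)² = 455 + 64*(-239)²*(1/3600) = 455 + 64*57121*(1/3600) = 455 + 228484/225 = 330859/225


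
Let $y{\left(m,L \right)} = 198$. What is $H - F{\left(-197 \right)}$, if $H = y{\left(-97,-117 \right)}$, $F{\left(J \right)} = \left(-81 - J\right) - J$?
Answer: $-115$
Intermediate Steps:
$F{\left(J \right)} = -81 - 2 J$
$H = 198$
$H - F{\left(-197 \right)} = 198 - \left(-81 - -394\right) = 198 - \left(-81 + 394\right) = 198 - 313 = -115$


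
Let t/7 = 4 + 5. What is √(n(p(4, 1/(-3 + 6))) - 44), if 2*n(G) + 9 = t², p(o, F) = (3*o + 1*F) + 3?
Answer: 44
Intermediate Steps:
p(o, F) = 3 + F + 3*o (p(o, F) = (3*o + F) + 3 = (F + 3*o) + 3 = 3 + F + 3*o)
t = 63 (t = 7*(4 + 5) = 7*9 = 63)
n(G) = 1980 (n(G) = -9/2 + (½)*63² = -9/2 + (½)*3969 = -9/2 + 3969/2 = 1980)
√(n(p(4, 1/(-3 + 6))) - 44) = √(1980 - 44) = √1936 = 44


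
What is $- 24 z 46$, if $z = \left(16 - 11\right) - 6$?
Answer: $1104$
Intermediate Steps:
$z = -1$ ($z = 5 - 6 = -1$)
$- 24 z 46 = \left(-24\right) \left(-1\right) 46 = 24 \cdot 46 = 1104$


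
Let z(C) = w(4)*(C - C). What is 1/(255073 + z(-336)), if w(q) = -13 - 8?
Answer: 1/255073 ≈ 3.9204e-6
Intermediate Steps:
w(q) = -21
z(C) = 0 (z(C) = -21*(C - C) = -21*0 = 0)
1/(255073 + z(-336)) = 1/(255073 + 0) = 1/255073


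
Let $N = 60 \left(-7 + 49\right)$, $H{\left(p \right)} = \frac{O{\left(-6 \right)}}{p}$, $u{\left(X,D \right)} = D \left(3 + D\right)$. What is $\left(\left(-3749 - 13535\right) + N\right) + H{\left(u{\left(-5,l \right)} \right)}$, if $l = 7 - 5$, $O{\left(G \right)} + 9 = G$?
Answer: $- \frac{29531}{2} \approx -14766.0$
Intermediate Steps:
$O{\left(G \right)} = -9 + G$
$l = 2$
$H{\left(p \right)} = - \frac{15}{p}$ ($H{\left(p \right)} = \frac{-9 - 6}{p} = - \frac{15}{p}$)
$N = 2520$ ($N = 60 \cdot 42 = 2520$)
$\left(\left(-3749 - 13535\right) + N\right) + H{\left(u{\left(-5,l \right)} \right)} = \left(\left(-3749 - 13535\right) + 2520\right) - \frac{15}{2 \left(3 + 2\right)} = \left(\left(-3749 - 13535\right) + 2520\right) - \frac{15}{2 \cdot 5} = \left(-17284 + 2520\right) - \frac{15}{10} = -14764 - \frac{3}{2} = - \frac{29531}{2}$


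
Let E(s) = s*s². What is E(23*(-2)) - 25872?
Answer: -123208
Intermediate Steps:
E(s) = s³
E(23*(-2)) - 25872 = (23*(-2))³ - 25872 = (-46)³ - 25872 = -97336 - 25872 = -123208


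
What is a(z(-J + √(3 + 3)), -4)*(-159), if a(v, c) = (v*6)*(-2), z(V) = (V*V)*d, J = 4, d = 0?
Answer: 0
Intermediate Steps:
z(V) = 0 (z(V) = (V*V)*0 = V²*0 = 0)
a(v, c) = -12*v (a(v, c) = (6*v)*(-2) = -12*v)
a(z(-J + √(3 + 3)), -4)*(-159) = -12*0*(-159) = 0*(-159) = 0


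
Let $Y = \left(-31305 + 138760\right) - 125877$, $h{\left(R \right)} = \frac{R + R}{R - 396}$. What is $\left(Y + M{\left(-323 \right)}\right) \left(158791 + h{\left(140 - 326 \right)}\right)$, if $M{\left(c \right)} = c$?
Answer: $- \frac{288725279805}{97} \approx -2.9766 \cdot 10^{9}$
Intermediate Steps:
$h{\left(R \right)} = \frac{2 R}{-396 + R}$ ($h{\left(R \right)} = \frac{2 R}{R - 396} = \frac{2 R}{-396 + R}$)
$Y = -18422$ ($Y = 107455 - 125877 = -18422$)
$\left(Y + M{\left(-323 \right)}\right) \left(158791 + h{\left(140 - 326 \right)}\right) = \left(-18422 - 323\right) \left(158791 + \frac{2 \left(140 - 326\right)}{-396 + \left(140 - 326\right)}\right) = - 18745 \left(158791 + 2 \left(-186\right) \frac{1}{-396 - 186}\right) = - 18745 \left(158791 + 2 \left(-186\right) \frac{1}{-582}\right) = - 18745 \left(158791 + 2 \left(-186\right) \left(- \frac{1}{582}\right)\right) = - 18745 \left(158791 + \frac{62}{97}\right) = \left(-18745\right) \frac{15402789}{97} = - \frac{288725279805}{97}$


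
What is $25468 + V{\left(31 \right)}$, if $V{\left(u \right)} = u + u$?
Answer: $25530$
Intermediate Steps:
$V{\left(u \right)} = 2 u$
$25468 + V{\left(31 \right)} = 25468 + 2 \cdot 31 = 25468 + 62 = 25530$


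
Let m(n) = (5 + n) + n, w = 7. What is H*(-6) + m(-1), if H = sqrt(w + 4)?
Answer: 3 - 6*sqrt(11) ≈ -16.900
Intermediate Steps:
H = sqrt(11) (H = sqrt(7 + 4) = sqrt(11) ≈ 3.3166)
m(n) = 5 + 2*n
H*(-6) + m(-1) = sqrt(11)*(-6) + (5 + 2*(-1)) = -6*sqrt(11) + (5 - 2) = -6*sqrt(11) + 3 = 3 - 6*sqrt(11)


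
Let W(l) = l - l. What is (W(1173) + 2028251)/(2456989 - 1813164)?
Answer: 2028251/643825 ≈ 3.1503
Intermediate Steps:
W(l) = 0
(W(1173) + 2028251)/(2456989 - 1813164) = (0 + 2028251)/(2456989 - 1813164) = 2028251/643825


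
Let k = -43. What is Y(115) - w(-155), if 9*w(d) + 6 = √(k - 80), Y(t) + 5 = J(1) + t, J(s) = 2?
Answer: 338/3 - I*√123/9 ≈ 112.67 - 1.2323*I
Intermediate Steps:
Y(t) = -3 + t (Y(t) = -5 + (2 + t) = -3 + t)
w(d) = -⅔ + I*√123/9 (w(d) = -⅔ + √(-43 - 80)/9 = -⅔ + √(-123)/9 = -⅔ + (I*√123)/9 = -⅔ + I*√123/9)
Y(115) - w(-155) = (-3 + 115) - (-⅔ + I*√123/9) = 112 + (⅔ - I*√123/9) = 338/3 - I*√123/9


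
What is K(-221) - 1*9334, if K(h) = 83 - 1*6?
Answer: -9257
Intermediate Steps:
K(h) = 77 (K(h) = 83 - 6 = 77)
K(-221) - 1*9334 = 77 - 1*9334 = 77 - 9334 = -9257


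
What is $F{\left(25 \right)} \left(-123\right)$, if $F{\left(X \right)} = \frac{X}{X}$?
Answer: $-123$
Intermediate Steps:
$F{\left(X \right)} = 1$
$F{\left(25 \right)} \left(-123\right) = 1 \left(-123\right) = -123$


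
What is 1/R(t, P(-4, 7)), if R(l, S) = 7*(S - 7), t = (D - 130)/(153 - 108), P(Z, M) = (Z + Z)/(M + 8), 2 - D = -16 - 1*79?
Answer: -15/791 ≈ -0.018963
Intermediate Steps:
D = 97 (D = 2 - (-16 - 1*79) = 2 - (-16 - 79) = 2 - 1*(-95) = 2 + 95 = 97)
P(Z, M) = 2*Z/(8 + M) (P(Z, M) = (2*Z)/(8 + M) = 2*Z/(8 + M))
t = -11/15 (t = (97 - 130)/(153 - 108) = -33/45 = -33*1/45 = -11/15 ≈ -0.73333)
R(l, S) = -49 + 7*S (R(l, S) = 7*(-7 + S) = -49 + 7*S)
1/R(t, P(-4, 7)) = 1/(-49 + 7*(2*(-4)/(8 + 7))) = 1/(-49 + 7*(2*(-4)/15)) = 1/(-49 + 7*(2*(-4)*(1/15))) = 1/(-49 + 7*(-8/15)) = 1/(-49 - 56/15) = 1/(-791/15) = -15/791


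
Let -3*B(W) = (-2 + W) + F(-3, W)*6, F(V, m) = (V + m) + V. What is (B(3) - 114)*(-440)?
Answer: 143000/3 ≈ 47667.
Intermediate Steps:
F(V, m) = m + 2*V
B(W) = 38/3 - 7*W/3 (B(W) = -((-2 + W) + (W + 2*(-3))*6)/3 = -((-2 + W) + (W - 6)*6)/3 = -((-2 + W) + (-6 + W)*6)/3 = -((-2 + W) + (-36 + 6*W))/3 = -(-38 + 7*W)/3 = 38/3 - 7*W/3)
(B(3) - 114)*(-440) = ((38/3 - 7/3*3) - 114)*(-440) = ((38/3 - 7) - 114)*(-440) = (17/3 - 114)*(-440) = -325/3*(-440) = 143000/3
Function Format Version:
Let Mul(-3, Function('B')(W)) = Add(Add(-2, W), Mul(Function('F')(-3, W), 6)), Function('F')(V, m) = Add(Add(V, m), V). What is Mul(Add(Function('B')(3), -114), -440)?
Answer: Rational(143000, 3) ≈ 47667.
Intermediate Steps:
Function('F')(V, m) = Add(m, Mul(2, V))
Function('B')(W) = Add(Rational(38, 3), Mul(Rational(-7, 3), W)) (Function('B')(W) = Mul(Rational(-1, 3), Add(Add(-2, W), Mul(Add(W, Mul(2, -3)), 6))) = Mul(Rational(-1, 3), Add(Add(-2, W), Mul(Add(W, -6), 6))) = Mul(Rational(-1, 3), Add(Add(-2, W), Mul(Add(-6, W), 6))) = Mul(Rational(-1, 3), Add(Add(-2, W), Add(-36, Mul(6, W)))) = Mul(Rational(-1, 3), Add(-38, Mul(7, W))) = Add(Rational(38, 3), Mul(Rational(-7, 3), W)))
Mul(Add(Function('B')(3), -114), -440) = Mul(Add(Add(Rational(38, 3), Mul(Rational(-7, 3), 3)), -114), -440) = Mul(Add(Add(Rational(38, 3), -7), -114), -440) = Mul(Add(Rational(17, 3), -114), -440) = Mul(Rational(-325, 3), -440) = Rational(143000, 3)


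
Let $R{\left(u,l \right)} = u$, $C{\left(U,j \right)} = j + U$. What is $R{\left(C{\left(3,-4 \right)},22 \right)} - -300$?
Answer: $299$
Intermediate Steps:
$C{\left(U,j \right)} = U + j$
$R{\left(C{\left(3,-4 \right)},22 \right)} - -300 = \left(3 - 4\right) - -300 = -1 + 300 = 299$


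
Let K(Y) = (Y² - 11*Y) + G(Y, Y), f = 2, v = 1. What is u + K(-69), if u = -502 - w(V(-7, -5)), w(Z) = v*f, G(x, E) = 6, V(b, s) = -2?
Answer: 5022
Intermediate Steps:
w(Z) = 2 (w(Z) = 1*2 = 2)
K(Y) = 6 + Y² - 11*Y (K(Y) = (Y² - 11*Y) + 6 = 6 + Y² - 11*Y)
u = -504 (u = -502 - 1*2 = -502 - 2 = -504)
u + K(-69) = -504 + (6 + (-69)² - 11*(-69)) = -504 + (6 + 4761 + 759) = -504 + 5526 = 5022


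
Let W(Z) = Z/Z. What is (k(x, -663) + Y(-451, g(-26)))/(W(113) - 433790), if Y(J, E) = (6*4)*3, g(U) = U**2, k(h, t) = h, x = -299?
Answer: 227/433789 ≈ 0.00052330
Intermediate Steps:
W(Z) = 1
Y(J, E) = 72 (Y(J, E) = 24*3 = 72)
(k(x, -663) + Y(-451, g(-26)))/(W(113) - 433790) = (-299 + 72)/(1 - 433790) = -227/(-433789) = -227*(-1/433789) = 227/433789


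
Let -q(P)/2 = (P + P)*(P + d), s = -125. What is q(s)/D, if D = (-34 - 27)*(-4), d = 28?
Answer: -12125/61 ≈ -198.77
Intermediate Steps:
q(P) = -4*P*(28 + P) (q(P) = -2*(P + P)*(P + 28) = -2*2*P*(28 + P) = -4*P*(28 + P))
D = 244 (D = -61*(-4) = 244)
q(s)/D = -4*(-125)*(28 - 125)/244 = -4*(-125)*(-97)*(1/244) = -48500*1/244 = -12125/61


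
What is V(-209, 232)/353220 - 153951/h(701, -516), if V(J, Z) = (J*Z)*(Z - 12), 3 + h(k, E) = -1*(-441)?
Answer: -33937285/88914 ≈ -381.69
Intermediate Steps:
h(k, E) = 438 (h(k, E) = -3 - 1*(-441) = -3 + 441 = 438)
V(J, Z) = J*Z*(-12 + Z) (V(J, Z) = (J*Z)*(-12 + Z) = J*Z*(-12 + Z))
V(-209, 232)/353220 - 153951/h(701, -516) = -209*232*(-12 + 232)/353220 - 153951/438 = -209*232*220*(1/353220) - 153951*1/438 = -10667360*1/353220 - 51317/146 = -18392/609 - 51317/146 = -33937285/88914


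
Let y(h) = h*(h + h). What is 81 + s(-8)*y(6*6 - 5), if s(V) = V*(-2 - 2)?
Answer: 61585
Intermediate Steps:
y(h) = 2*h² (y(h) = h*(2*h) = 2*h²)
s(V) = -4*V (s(V) = V*(-4) = -4*V)
81 + s(-8)*y(6*6 - 5) = 81 + (-4*(-8))*(2*(6*6 - 5)²) = 81 + 32*(2*(36 - 5)²) = 81 + 32*(2*31²) = 81 + 32*(2*961) = 81 + 32*1922 = 81 + 61504 = 61585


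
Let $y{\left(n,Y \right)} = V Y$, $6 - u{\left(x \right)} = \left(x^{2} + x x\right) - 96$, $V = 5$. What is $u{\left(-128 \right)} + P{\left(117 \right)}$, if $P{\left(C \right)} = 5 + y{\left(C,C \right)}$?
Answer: $-32076$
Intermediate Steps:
$u{\left(x \right)} = 102 - 2 x^{2}$ ($u{\left(x \right)} = 6 - \left(\left(x^{2} + x x\right) - 96\right) = 6 - \left(\left(x^{2} + x^{2}\right) - 96\right) = 6 - \left(2 x^{2} - 96\right) = 6 - \left(-96 + 2 x^{2}\right) = 102 - 2 x^{2}$)
$y{\left(n,Y \right)} = 5 Y$
$P{\left(C \right)} = 5 + 5 C$
$u{\left(-128 \right)} + P{\left(117 \right)} = \left(102 - 2 \left(-128\right)^{2}\right) + \left(5 + 5 \cdot 117\right) = \left(102 - 32768\right) + \left(5 + 585\right) = \left(102 - 32768\right) + 590 = -32666 + 590 = -32076$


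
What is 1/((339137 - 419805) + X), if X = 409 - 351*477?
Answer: -1/247686 ≈ -4.0374e-6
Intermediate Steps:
X = -167018 (X = 409 - 167427 = -167018)
1/((339137 - 419805) + X) = 1/((339137 - 419805) - 167018) = 1/(-80668 - 167018) = 1/(-247686) = -1/247686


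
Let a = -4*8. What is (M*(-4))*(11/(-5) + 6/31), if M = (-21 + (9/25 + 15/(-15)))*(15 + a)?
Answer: 11441068/3875 ≈ 2952.5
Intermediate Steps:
a = -32
M = 9197/25 (M = (-21 + (9/25 + 15/(-15)))*(15 - 32) = (-21 + (9*(1/25) + 15*(-1/15)))*(-17) = (-21 + (9/25 - 1))*(-17) = (-21 - 16/25)*(-17) = -541/25*(-17) = 9197/25 ≈ 367.88)
(M*(-4))*(11/(-5) + 6/31) = ((9197/25)*(-4))*(11/(-5) + 6/31) = -36788*(11*(-⅕) + 6*(1/31))/25 = -36788*(-11/5 + 6/31)/25 = -36788/25*(-311/155) = 11441068/3875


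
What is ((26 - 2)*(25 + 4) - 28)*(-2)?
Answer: -1336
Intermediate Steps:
((26 - 2)*(25 + 4) - 28)*(-2) = (24*29 - 28)*(-2) = (696 - 28)*(-2) = 668*(-2) = -1336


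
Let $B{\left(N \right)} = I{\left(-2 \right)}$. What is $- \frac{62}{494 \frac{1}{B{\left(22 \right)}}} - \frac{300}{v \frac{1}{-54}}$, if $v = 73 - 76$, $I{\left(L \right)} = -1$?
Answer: $- \frac{1333769}{247} \approx -5399.9$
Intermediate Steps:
$B{\left(N \right)} = -1$
$v = -3$
$- \frac{62}{494 \frac{1}{B{\left(22 \right)}}} - \frac{300}{v \frac{1}{-54}} = - \frac{62}{494 \frac{1}{-1}} - \frac{300}{\left(-3\right) \frac{1}{-54}} = - \frac{62}{494 \left(-1\right)} - \frac{300}{\left(-3\right) \left(- \frac{1}{54}\right)} = - \frac{62}{-494} - 300 \frac{1}{\frac{1}{18}} = \left(-62\right) \left(- \frac{1}{494}\right) - 5400 = \frac{31}{247} - 5400 = - \frac{1333769}{247}$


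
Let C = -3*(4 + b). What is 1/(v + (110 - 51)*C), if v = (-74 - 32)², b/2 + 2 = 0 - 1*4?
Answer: 1/12652 ≈ 7.9039e-5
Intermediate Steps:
b = -12 (b = -4 + 2*(0 - 1*4) = -4 + 2*(0 - 4) = -4 + 2*(-4) = -4 - 8 = -12)
v = 11236 (v = (-106)² = 11236)
C = 24 (C = -3*(4 - 12) = -3*(-8) = 24)
1/(v + (110 - 51)*C) = 1/(11236 + (110 - 51)*24) = 1/(11236 + 59*24) = 1/(11236 + 1416) = 1/12652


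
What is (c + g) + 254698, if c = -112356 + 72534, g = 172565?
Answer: 387441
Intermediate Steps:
c = -39822
(c + g) + 254698 = (-39822 + 172565) + 254698 = 132743 + 254698 = 387441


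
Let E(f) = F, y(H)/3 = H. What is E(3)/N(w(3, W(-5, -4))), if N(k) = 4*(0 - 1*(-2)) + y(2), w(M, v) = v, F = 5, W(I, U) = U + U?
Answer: 5/14 ≈ 0.35714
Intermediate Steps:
W(I, U) = 2*U
y(H) = 3*H
N(k) = 14 (N(k) = 4*(0 - 1*(-2)) + 3*2 = 4*(0 + 2) + 6 = 4*2 + 6 = 8 + 6 = 14)
E(f) = 5
E(3)/N(w(3, W(-5, -4))) = 5/14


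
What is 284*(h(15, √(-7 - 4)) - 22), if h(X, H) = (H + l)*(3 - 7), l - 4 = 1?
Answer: -11928 - 1136*I*√11 ≈ -11928.0 - 3767.7*I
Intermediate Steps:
l = 5 (l = 4 + 1 = 5)
h(X, H) = -20 - 4*H (h(X, H) = (H + 5)*(3 - 7) = (5 + H)*(-4) = -20 - 4*H)
284*(h(15, √(-7 - 4)) - 22) = 284*((-20 - 4*√(-7 - 4)) - 22) = 284*((-20 - 4*I*√11) - 22) = 284*(-42 - 4*I*√11) = -11928 - 1136*I*√11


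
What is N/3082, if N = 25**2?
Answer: 625/3082 ≈ 0.20279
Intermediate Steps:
N = 625
N/3082 = 625/3082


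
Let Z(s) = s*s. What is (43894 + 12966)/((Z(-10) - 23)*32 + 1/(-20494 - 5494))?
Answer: 1477677680/64034431 ≈ 23.076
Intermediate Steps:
Z(s) = s²
(43894 + 12966)/((Z(-10) - 23)*32 + 1/(-20494 - 5494)) = (43894 + 12966)/(((-10)² - 23)*32 + 1/(-20494 - 5494)) = 56860/((100 - 23)*32 + 1/(-25988)) = 56860/(77*32 - 1/25988) = 56860/(2464 - 1/25988) = 56860/(64034431/25988) = 56860*(25988/64034431) = 1477677680/64034431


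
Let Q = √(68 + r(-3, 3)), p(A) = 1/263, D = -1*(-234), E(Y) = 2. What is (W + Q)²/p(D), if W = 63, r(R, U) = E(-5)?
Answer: 1062257 + 33138*√70 ≈ 1.3395e+6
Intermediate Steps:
D = 234
r(R, U) = 2
p(A) = 1/263
Q = √70 (Q = √(68 + 2) = √70 ≈ 8.3666)
(W + Q)²/p(D) = (63 + √70)²/(1/263) = (63 + √70)²*263 = 263*(63 + √70)²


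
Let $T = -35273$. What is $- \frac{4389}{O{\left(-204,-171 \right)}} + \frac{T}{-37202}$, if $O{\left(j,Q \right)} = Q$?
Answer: $\frac{2970373}{111606} \approx 26.615$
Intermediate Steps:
$- \frac{4389}{O{\left(-204,-171 \right)}} + \frac{T}{-37202} = - \frac{4389}{-171} - \frac{35273}{-37202} = \left(-4389\right) \left(- \frac{1}{171}\right) - - \frac{35273}{37202} = \frac{77}{3} + \frac{35273}{37202} = \frac{2970373}{111606}$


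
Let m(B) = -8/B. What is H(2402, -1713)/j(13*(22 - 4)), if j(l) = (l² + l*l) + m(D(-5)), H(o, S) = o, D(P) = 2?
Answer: 1201/54754 ≈ 0.021934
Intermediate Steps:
j(l) = -4 + 2*l² (j(l) = (l² + l*l) - 8/2 = (l² + l²) - 8*½ = 2*l² - 4 = -4 + 2*l²)
H(2402, -1713)/j(13*(22 - 4)) = 2402/(-4 + 2*(13*(22 - 4))²) = 2402/(-4 + 2*(13*18)²) = 2402/(-4 + 2*234²) = 2402/(-4 + 2*54756) = 2402/(-4 + 109512) = 2402/109508 = 2402*(1/109508) = 1201/54754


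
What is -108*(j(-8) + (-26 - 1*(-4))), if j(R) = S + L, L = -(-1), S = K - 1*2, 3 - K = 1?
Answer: 2268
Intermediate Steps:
K = 2 (K = 3 - 1*1 = 3 - 1 = 2)
S = 0 (S = 2 - 1*2 = 2 - 2 = 0)
L = 1 (L = -1*(-1) = 1)
j(R) = 1 (j(R) = 0 + 1 = 1)
-108*(j(-8) + (-26 - 1*(-4))) = -108*(1 + (-26 - 1*(-4))) = -108*(1 + (-26 + 4)) = -108*(1 - 22) = -108*(-21) = 2268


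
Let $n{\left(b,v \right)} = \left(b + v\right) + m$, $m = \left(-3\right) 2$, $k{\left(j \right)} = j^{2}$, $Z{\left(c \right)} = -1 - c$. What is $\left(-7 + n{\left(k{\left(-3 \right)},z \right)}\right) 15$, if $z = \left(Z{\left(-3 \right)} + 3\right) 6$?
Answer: $390$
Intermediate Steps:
$z = 30$ ($z = \left(\left(-1 - -3\right) + 3\right) 6 = \left(\left(-1 + 3\right) + 3\right) 6 = \left(2 + 3\right) 6 = 5 \cdot 6 = 30$)
$m = -6$
$n{\left(b,v \right)} = -6 + b + v$ ($n{\left(b,v \right)} = \left(b + v\right) - 6 = -6 + b + v$)
$\left(-7 + n{\left(k{\left(-3 \right)},z \right)}\right) 15 = \left(-7 + \left(-6 + \left(-3\right)^{2} + 30\right)\right) 15 = \left(-7 + \left(-6 + 9 + 30\right)\right) 15 = \left(-7 + 33\right) 15 = 26 \cdot 15 = 390$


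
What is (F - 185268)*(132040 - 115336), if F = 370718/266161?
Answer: -823686691662720/266161 ≈ -3.0947e+9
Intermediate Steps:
F = 370718/266161 (F = 370718*(1/266161) = 370718/266161 ≈ 1.3928)
(F - 185268)*(132040 - 115336) = (370718/266161 - 185268)*(132040 - 115336) = -49310745430/266161*16704 = -823686691662720/266161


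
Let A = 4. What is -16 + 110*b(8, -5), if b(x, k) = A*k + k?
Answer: -2766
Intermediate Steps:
b(x, k) = 5*k (b(x, k) = 4*k + k = 5*k)
-16 + 110*b(8, -5) = -16 + 110*(5*(-5)) = -16 + 110*(-25) = -16 - 2750 = -2766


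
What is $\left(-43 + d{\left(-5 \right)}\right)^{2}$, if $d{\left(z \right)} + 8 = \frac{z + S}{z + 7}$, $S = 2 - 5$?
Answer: $3025$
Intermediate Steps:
$S = -3$
$d{\left(z \right)} = -8 + \frac{-3 + z}{7 + z}$ ($d{\left(z \right)} = -8 + \frac{z - 3}{z + 7} = -8 + \frac{-3 + z}{7 + z}$)
$\left(-43 + d{\left(-5 \right)}\right)^{2} = \left(-43 + \frac{-59 - -35}{7 - 5}\right)^{2} = \left(-43 + \frac{-59 + 35}{2}\right)^{2} = \left(-43 + \frac{1}{2} \left(-24\right)\right)^{2} = \left(-43 - 12\right)^{2} = \left(-55\right)^{2} = 3025$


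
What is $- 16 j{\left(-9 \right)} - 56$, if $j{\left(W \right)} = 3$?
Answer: $-104$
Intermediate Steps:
$- 16 j{\left(-9 \right)} - 56 = \left(-16\right) 3 - 56 = -48 - 56 = -104$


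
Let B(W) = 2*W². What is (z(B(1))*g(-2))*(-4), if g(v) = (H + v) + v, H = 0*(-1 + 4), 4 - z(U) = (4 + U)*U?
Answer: -128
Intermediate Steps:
z(U) = 4 - U*(4 + U) (z(U) = 4 - (4 + U)*U = 4 - U*(4 + U))
H = 0 (H = 0*3 = 0)
g(v) = 2*v (g(v) = (0 + v) + v = v + v = 2*v)
(z(B(1))*g(-2))*(-4) = ((4 - (2*1²)² - 8*1²)*(2*(-2)))*(-4) = ((4 - (2*1)² - 8)*(-4))*(-4) = ((4 - 1*2² - 4*2)*(-4))*(-4) = ((4 - 1*4 - 8)*(-4))*(-4) = ((4 - 4 - 8)*(-4))*(-4) = -8*(-4)*(-4) = 32*(-4) = -128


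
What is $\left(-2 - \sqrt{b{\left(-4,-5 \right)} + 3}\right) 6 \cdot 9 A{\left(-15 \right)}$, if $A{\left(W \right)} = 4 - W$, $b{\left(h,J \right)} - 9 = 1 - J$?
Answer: $-2052 - 3078 \sqrt{2} \approx -6405.0$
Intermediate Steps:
$b{\left(h,J \right)} = 10 - J$ ($b{\left(h,J \right)} = 9 - \left(-1 + J\right) = 10 - J$)
$\left(-2 - \sqrt{b{\left(-4,-5 \right)} + 3}\right) 6 \cdot 9 A{\left(-15 \right)} = \left(-2 - \sqrt{\left(10 - -5\right) + 3}\right) 6 \cdot 9 \left(4 - -15\right) = \left(-2 - \sqrt{\left(10 + 5\right) + 3}\right) 6 \cdot 9 \left(4 + 15\right) = \left(-2 - \sqrt{15 + 3}\right) 6 \cdot 9 \cdot 19 = \left(-2 - \sqrt{18}\right) 6 \cdot 9 \cdot 19 = \left(-2 - 3 \sqrt{2}\right) 6 \cdot 9 \cdot 19 = \left(-12 - 18 \sqrt{2}\right) 9 \cdot 19 = \left(-108 - 162 \sqrt{2}\right) 19 = -2052 - 3078 \sqrt{2}$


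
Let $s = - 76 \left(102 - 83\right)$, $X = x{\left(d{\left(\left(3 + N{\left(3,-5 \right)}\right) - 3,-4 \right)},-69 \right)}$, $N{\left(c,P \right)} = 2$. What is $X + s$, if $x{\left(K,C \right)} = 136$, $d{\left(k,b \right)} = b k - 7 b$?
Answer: $-1308$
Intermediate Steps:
$d{\left(k,b \right)} = - 7 b + b k$
$X = 136$
$s = -1444$ ($s = \left(-76\right) 19 = -1444$)
$X + s = 136 - 1444 = -1308$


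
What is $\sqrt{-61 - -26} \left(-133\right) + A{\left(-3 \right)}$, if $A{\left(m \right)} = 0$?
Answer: $- 133 i \sqrt{35} \approx - 786.84 i$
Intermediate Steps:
$\sqrt{-61 - -26} \left(-133\right) + A{\left(-3 \right)} = \sqrt{-61 - -26} \left(-133\right) + 0 = \sqrt{-61 + 26} \left(-133\right) + 0 = \sqrt{-35} \left(-133\right) + 0 = i \sqrt{35} \left(-133\right) + 0 = - 133 i \sqrt{35} + 0 = - 133 i \sqrt{35}$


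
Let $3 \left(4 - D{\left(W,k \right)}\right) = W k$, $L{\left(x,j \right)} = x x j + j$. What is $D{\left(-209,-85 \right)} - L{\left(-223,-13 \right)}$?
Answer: $\frac{1921717}{3} \approx 6.4057 \cdot 10^{5}$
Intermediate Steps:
$L{\left(x,j \right)} = j + j x^{2}$ ($L{\left(x,j \right)} = x^{2} j + j = j x^{2} + j = j + j x^{2}$)
$D{\left(W,k \right)} = 4 - \frac{W k}{3}$
$D{\left(-209,-85 \right)} - L{\left(-223,-13 \right)} = \left(4 - \left(- \frac{209}{3}\right) \left(-85\right)\right) - - 13 \left(1 + \left(-223\right)^{2}\right) = \left(4 - \frac{17765}{3}\right) - - 13 \left(1 + 49729\right) = - \frac{17753}{3} - \left(-13\right) 49730 = - \frac{17753}{3} - -646490 = - \frac{17753}{3} + 646490 = \frac{1921717}{3}$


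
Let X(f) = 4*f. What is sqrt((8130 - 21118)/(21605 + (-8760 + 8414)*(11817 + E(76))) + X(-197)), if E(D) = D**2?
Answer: 2*I*sqrt(7247841941295282)/6065573 ≈ 28.071*I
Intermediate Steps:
sqrt((8130 - 21118)/(21605 + (-8760 + 8414)*(11817 + E(76))) + X(-197)) = sqrt((8130 - 21118)/(21605 + (-8760 + 8414)*(11817 + 76**2)) + 4*(-197)) = sqrt(-12988/(21605 - 346*(11817 + 5776)) - 788) = sqrt(-12988/(21605 - 346*17593) - 788) = sqrt(-12988/(21605 - 6087178) - 788) = sqrt(-12988/(-6065573) - 788) = sqrt(-12988*(-1/6065573) - 788) = sqrt(12988/6065573 - 788) = sqrt(-4779658536/6065573) = 2*I*sqrt(7247841941295282)/6065573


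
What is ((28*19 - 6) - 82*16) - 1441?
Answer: -2227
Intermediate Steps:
((28*19 - 6) - 82*16) - 1441 = ((532 - 6) - 1312) - 1441 = (526 - 1312) - 1441 = -786 - 1441 = -2227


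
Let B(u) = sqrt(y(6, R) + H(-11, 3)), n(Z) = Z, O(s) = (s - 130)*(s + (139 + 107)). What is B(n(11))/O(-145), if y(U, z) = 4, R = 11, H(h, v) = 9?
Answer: -sqrt(13)/27775 ≈ -0.00012981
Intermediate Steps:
O(s) = (-130 + s)*(246 + s) (O(s) = (-130 + s)*(s + 246) = (-130 + s)*(246 + s))
B(u) = sqrt(13) (B(u) = sqrt(4 + 9) = sqrt(13))
B(n(11))/O(-145) = sqrt(13)/(-31980 + (-145)**2 + 116*(-145)) = sqrt(13)/(-31980 + 21025 - 16820) = sqrt(13)/(-27775) = sqrt(13)*(-1/27775) = -sqrt(13)/27775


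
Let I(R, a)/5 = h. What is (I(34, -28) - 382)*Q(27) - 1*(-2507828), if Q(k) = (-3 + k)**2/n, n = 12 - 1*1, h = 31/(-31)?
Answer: 27363196/11 ≈ 2.4876e+6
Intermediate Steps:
h = -1 (h = 31*(-1/31) = -1)
I(R, a) = -5 (I(R, a) = 5*(-1) = -5)
n = 11 (n = 12 - 1 = 11)
Q(k) = (-3 + k)**2/11
(I(34, -28) - 382)*Q(27) - 1*(-2507828) = (-5 - 382)*((-3 + 27)**2/11) - 1*(-2507828) = -387*24**2/11 + 2507828 = -387*576/11 + 2507828 = -222912/11 + 2507828 = 27363196/11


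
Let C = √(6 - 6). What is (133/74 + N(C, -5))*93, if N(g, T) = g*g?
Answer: 12369/74 ≈ 167.15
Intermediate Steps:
C = 0 (C = √0 = 0)
N(g, T) = g²
(133/74 + N(C, -5))*93 = (133/74 + 0²)*93 = (133*(1/74) + 0)*93 = (133/74 + 0)*93 = (133/74)*93 = 12369/74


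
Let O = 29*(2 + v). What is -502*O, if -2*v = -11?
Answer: -109185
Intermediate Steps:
v = 11/2 (v = -1/2*(-11) = 11/2 ≈ 5.5000)
O = 435/2 (O = 29*(2 + 11/2) = 29*(15/2) = 435/2 ≈ 217.50)
-502*O = -502*435/2 = -1*109185 = -109185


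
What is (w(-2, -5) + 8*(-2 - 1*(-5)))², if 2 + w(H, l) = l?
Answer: 289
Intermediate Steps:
w(H, l) = -2 + l
(w(-2, -5) + 8*(-2 - 1*(-5)))² = ((-2 - 5) + 8*(-2 - 1*(-5)))² = (-7 + 8*(-2 + 5))² = (-7 + 8*3)² = (-7 + 24)² = 17² = 289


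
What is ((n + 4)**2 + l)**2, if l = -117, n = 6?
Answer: 289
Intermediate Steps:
((n + 4)**2 + l)**2 = ((6 + 4)**2 - 117)**2 = (10**2 - 117)**2 = (100 - 117)**2 = (-17)**2 = 289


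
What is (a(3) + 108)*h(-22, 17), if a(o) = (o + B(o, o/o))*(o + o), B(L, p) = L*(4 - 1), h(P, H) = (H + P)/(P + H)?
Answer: 180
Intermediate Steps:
h(P, H) = 1 (h(P, H) = (H + P)/(H + P) = 1)
B(L, p) = 3*L (B(L, p) = L*3 = 3*L)
a(o) = 8*o**2 (a(o) = (o + 3*o)*(o + o) = (4*o)*(2*o) = 8*o**2)
(a(3) + 108)*h(-22, 17) = (8*3**2 + 108)*1 = (8*9 + 108)*1 = (72 + 108)*1 = 180*1 = 180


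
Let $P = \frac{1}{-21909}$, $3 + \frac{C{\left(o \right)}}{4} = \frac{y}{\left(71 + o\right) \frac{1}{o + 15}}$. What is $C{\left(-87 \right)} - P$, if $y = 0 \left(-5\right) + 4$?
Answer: $\frac{1314541}{21909} \approx 60.0$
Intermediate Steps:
$y = 4$ ($y = 0 + 4 = 4$)
$C{\left(o \right)} = -12 + \frac{16 \left(15 + o\right)}{71 + o}$ ($C{\left(o \right)} = -12 + 4 \frac{4}{\left(71 + o\right) \frac{1}{o + 15}} = -12 + 4 \frac{4}{\left(71 + o\right) \frac{1}{15 + o}} = -12 + 4 \frac{4}{\frac{1}{15 + o} \left(71 + o\right)} = -12 + 4 \cdot 4 \frac{15 + o}{71 + o} = -12 + 4 \frac{4 \left(15 + o\right)}{71 + o} = -12 + \frac{16 \left(15 + o\right)}{71 + o}$)
$P = - \frac{1}{21909} \approx -4.5643 \cdot 10^{-5}$
$C{\left(-87 \right)} - P = \frac{4 \left(-153 - 87\right)}{71 - 87} - - \frac{1}{21909} = 4 \frac{1}{-16} \left(-240\right) + \frac{1}{21909} = 4 \left(- \frac{1}{16}\right) \left(-240\right) + \frac{1}{21909} = 60 + \frac{1}{21909} = \frac{1314541}{21909}$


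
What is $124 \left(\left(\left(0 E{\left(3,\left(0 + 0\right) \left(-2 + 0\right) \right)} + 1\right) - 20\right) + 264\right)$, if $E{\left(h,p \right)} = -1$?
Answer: $30380$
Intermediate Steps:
$124 \left(\left(\left(0 E{\left(3,\left(0 + 0\right) \left(-2 + 0\right) \right)} + 1\right) - 20\right) + 264\right) = 124 \left(\left(\left(0 \left(-1\right) + 1\right) - 20\right) + 264\right) = 124 \left(\left(\left(0 + 1\right) - 20\right) + 264\right) = 124 \left(\left(1 - 20\right) + 264\right) = 124 \left(-19 + 264\right) = 124 \cdot 245 = 30380$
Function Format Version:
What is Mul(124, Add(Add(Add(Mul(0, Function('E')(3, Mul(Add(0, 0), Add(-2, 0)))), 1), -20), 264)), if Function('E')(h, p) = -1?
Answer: 30380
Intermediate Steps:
Mul(124, Add(Add(Add(Mul(0, Function('E')(3, Mul(Add(0, 0), Add(-2, 0)))), 1), -20), 264)) = Mul(124, Add(Add(Add(Mul(0, -1), 1), -20), 264)) = Mul(124, Add(Add(Add(0, 1), -20), 264)) = Mul(124, Add(Add(1, -20), 264)) = Mul(124, Add(-19, 264)) = Mul(124, 245) = 30380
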